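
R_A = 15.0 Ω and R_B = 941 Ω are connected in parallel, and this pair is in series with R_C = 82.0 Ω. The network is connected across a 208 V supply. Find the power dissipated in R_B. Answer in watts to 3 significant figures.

1.07 W

Reduce the parallel combination to a single R_p; the circuit then becomes R_p in series with the remaining resistor.
R_p = (15.0×941)/(15.0+941) = 14.76 Ω
R_total = R_p + 82.0 = 14.76 + 82.0 = 96.76 Ω
I = V / R_total = 208 / 96.76 = 2.150 A
Voltage across the parallel pair: V_p = I × R_p = 2.150 × 14.76 = 31.74 V
R_B sits across V_p; its power is V_p²/R.
P_R_B = (31.74)² / 941 = 1.070 W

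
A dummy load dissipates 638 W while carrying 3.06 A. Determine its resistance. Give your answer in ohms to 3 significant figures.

68.1 Ω

From P = V I = I²R = V²/R, with the two given quantities we get R = P / I².
R = 638 / (3.060)² = 68.14 Ω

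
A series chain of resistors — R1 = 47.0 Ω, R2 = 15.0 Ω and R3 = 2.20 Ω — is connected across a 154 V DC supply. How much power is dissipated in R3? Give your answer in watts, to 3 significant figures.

Since the resistors are in series they all carry the loop current I = V/R_total; the power in any one is I²R.
R_total = 47.0 + 15.0 + 2.20 = 64.20 Ω
I = V / R_total = 154 / 64.20 = 2.399 A
P_R3 = I² × R3 = (2.399)² × 2.20 = 12.66 W

12.7 W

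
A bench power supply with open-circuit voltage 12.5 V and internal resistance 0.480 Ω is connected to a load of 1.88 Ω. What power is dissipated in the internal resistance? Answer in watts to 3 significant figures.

r is in series with the load, so it carries the full circuit current — the loss in it is I²r.
I = ε / (r + R) = 12.5 / (0.480 + 1.88) = 5.297 A
P_int = I² r = (5.297)² × 0.480 = 13.47 W

13.5 W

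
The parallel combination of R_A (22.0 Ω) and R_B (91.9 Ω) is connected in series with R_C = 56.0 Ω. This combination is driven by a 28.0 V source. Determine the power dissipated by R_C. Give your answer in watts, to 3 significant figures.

Collapse the R_A‖R_B pair into one equivalent R_p; then R_p and R_C form a series string.
R_p = (22.0×91.9)/(22.0+91.9) = 17.75 Ω
R_total = R_p + 56.0 = 17.75 + 56.0 = 73.75 Ω
I = V / R_total = 28.0 / 73.75 = 0.3797 A
R_C is the series element, so its power is I²R.
P_R_C = (0.3797)² × 56.0 = 8.072 W

8.07 W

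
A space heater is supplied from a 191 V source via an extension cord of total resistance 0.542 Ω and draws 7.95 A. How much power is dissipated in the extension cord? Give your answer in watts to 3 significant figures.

The extension cord is a series resistance carrying the load current; its dissipation is I²R_line.
The extension cord carries the full 7.95 A.
P_line = I² R_line = (7.950)² × 0.542 = 34.26 W

34.3 W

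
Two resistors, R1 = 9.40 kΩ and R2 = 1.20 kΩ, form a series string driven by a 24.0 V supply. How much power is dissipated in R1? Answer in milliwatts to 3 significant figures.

48.2 mW

Every series element carries the same I. Get I from the total resistance, then P = I² × R1.
R_total = (9.40 + 1.20) kΩ = 10600 Ω
I = V / R_total = 24.0 / 10600 = 0.002264 A
P_R1 = I² × R1 = (0.002264)² × 9400 = 0.04819 W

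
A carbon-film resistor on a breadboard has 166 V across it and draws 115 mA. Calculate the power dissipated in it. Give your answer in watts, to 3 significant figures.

Both the voltage across and the current through the element are known, so P = V I applies directly.
P = 166 V × 0.1150 A = 19.09 W

19.1 W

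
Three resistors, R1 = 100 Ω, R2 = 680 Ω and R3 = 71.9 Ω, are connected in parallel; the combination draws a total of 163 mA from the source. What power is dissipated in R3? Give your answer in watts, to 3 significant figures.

The branches share the same voltage, but only the total current is given — find V from the equivalent resistance first.
1/R_eq = 1/100 + 1/680 + 1/71.9 ⇒ R_eq = 39.40 Ω
V = I_total × R_eq = 0.1630 × 39.40 = 6.423 V
P_R3 = V² / R3 = (6.423)² / 71.9 = 0.5737 W

0.574 W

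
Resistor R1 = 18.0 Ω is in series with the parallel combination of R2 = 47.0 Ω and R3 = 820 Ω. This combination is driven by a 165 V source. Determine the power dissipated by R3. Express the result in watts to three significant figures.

Replace R2 and R3 with their parallel equivalent so the circuit becomes R1 in series with R_p.
R_p = (47.0×820)/(47.0+820) = 44.45 Ω
R_total = 18.0 + 44.45 = 62.45 Ω
I = V / R_total = 165 / 62.45 = 2.642 A
Voltage across the parallel pair: V_p = I × R_p = 2.642 × 44.45 = 117.4 V
R3 sees V_p directly, so P = V_p² / R3.
P_R3 = (117.4)² / 820 = 16.82 W

16.8 W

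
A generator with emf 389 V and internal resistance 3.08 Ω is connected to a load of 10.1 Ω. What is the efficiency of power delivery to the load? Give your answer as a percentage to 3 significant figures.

76.6 %

η = P_load/(P_load+P_int) = I²R/(I²R+I²r) = R/(R+r) — the I² cancels for series elements.
η = R / (R + r) = 10.1 / (10.1 + 3.08) = 0.7663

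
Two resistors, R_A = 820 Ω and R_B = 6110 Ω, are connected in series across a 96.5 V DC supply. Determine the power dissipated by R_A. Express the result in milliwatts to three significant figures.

159 mW

The current is common to all series resistors; compute it, then apply P = I²R for the target.
R_total = 820 + 6110 = 6930 Ω
I = V / R_total = 96.5 / 6930 = 0.01392 A
P_R_A = I² × R_A = (0.01392)² × 820 = 0.1590 W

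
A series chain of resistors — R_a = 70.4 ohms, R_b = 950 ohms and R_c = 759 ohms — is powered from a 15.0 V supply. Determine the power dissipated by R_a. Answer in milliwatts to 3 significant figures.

Series elements share the same current, so find I first, then use P = I²R.
R_total = 70.4 + 950 + 759 = 1779 Ω
I = V / R_total = 15.0 / 1779 = 0.008430 A
P_R_a = I² × R_a = (0.008430)² × 70.4 = 0.005003 W

5.00 mW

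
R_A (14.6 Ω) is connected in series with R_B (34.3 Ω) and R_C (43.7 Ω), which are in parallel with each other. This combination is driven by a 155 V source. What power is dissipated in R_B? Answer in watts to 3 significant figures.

Collapse R_B‖R_C to a single equivalent, reducing the network to two series elements.
R_p = (34.3×43.7)/(34.3+43.7) = 19.22 Ω
R_total = 14.6 + 19.22 = 33.82 Ω
I = V / R_total = 155 / 33.82 = 4.584 A
Voltage across the parallel pair: V_p = I × R_p = 4.584 × 19.22 = 88.08 V
With V_p across R_B, its power is V_p²/R_B.
P_R_B = (88.08)² / 34.3 = 226.2 W

226 W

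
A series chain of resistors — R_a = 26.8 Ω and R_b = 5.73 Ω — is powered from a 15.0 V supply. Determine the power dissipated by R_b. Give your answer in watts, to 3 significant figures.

Since the resistors are in series they all carry the loop current I = V/R_total; the power in any one is I²R.
R_total = 26.8 + 5.73 = 32.53 Ω
I = V / R_total = 15.0 / 32.53 = 0.4611 A
P_R_b = I² × R_b = (0.4611)² × 5.73 = 1.218 W

1.22 W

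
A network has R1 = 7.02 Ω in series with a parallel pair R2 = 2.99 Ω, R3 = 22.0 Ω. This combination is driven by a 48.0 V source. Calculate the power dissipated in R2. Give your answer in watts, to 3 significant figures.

57.3 W

Replace R2 and R3 with their parallel equivalent so the circuit becomes R1 in series with R_p.
R_p = (2.99×22.0)/(2.99+22.0) = 2.632 Ω
R_total = 7.02 + 2.632 = 9.652 Ω
I = V / R_total = 48.0 / 9.652 = 4.973 A
Voltage across the parallel pair: V_p = I × R_p = 4.973 × 2.632 = 13.09 V
R2 sees V_p directly, so P = V_p² / R2.
P_R2 = (13.09)² / 2.99 = 57.31 W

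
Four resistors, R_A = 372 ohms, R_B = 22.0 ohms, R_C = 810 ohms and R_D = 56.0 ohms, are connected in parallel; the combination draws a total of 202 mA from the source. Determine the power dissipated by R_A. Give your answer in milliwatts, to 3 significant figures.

Only the total current is stated, so first find the parallel equivalent to get the voltage across the combination.
1/R_eq = 1/372 + 1/22.0 + 1/810 + 1/56.0 ⇒ R_eq = 14.87 Ω
V = I_total × R_eq = 0.2020 × 14.87 = 3.004 V
P_R_A = V² / R_A = (3.004)² / 372 = 0.02426 W

24.3 mW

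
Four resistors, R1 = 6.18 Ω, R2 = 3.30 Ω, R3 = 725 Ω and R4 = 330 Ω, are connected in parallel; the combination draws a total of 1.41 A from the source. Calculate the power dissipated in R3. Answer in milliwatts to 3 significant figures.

12.5 mW

Only the total current is stated, so first find the parallel equivalent to get the voltage across the combination.
1/R_eq = 1/6.18 + 1/3.30 + 1/725 + 1/330 ⇒ R_eq = 2.131 Ω
V = I_total × R_eq = 1.410 × 2.131 = 3.005 V
P_R3 = V² / R3 = (3.005)² / 725 = 0.01245 W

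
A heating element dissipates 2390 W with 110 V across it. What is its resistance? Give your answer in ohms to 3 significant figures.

5.06 Ω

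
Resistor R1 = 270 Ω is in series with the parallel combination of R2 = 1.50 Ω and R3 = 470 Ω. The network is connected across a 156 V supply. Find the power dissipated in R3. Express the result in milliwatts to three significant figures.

First combine the parallel branches into one equivalent R_p, then R1 + R_p is a series pair.
R_p = (1.50×470)/(1.50+470) = 1.495 Ω
R_total = 270 + 1.495 = 271.5 Ω
I = V / R_total = 156 / 271.5 = 0.5746 A
Voltage across the parallel pair: V_p = I × R_p = 0.5746 × 1.495 = 0.8592 V
R3 sees V_p directly, so P = V_p² / R3.
P_R3 = (0.8592)² / 470 = 0.001571 W

1.57 mW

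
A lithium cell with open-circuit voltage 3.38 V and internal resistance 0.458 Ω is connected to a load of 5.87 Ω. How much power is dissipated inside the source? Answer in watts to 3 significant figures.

0.131 W

Internal loss is I²r, with I set by the total series resistance r+R.
I = ε / (r + R) = 3.38 / (0.458 + 5.87) = 0.5341 A
P_int = I² r = (0.5341)² × 0.458 = 0.1307 W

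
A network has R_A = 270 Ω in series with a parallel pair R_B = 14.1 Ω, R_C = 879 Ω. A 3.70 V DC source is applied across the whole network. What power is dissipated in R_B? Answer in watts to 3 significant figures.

0.00232 W

Collapse R_B‖R_C to a single equivalent, reducing the network to two series elements.
R_p = (14.1×879)/(14.1+879) = 13.88 Ω
R_total = 270 + 13.88 = 283.9 Ω
I = V / R_total = 3.70 / 283.9 = 0.01303 A
Voltage across the parallel pair: V_p = I × R_p = 0.01303 × 13.88 = 0.1809 V
R_B sees V_p directly, so P = V_p² / R_B.
P_R_B = (0.1809)² / 14.1 = 0.002320 W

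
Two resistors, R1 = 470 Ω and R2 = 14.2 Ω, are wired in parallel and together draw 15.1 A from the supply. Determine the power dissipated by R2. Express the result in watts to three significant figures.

The branches share the same voltage, but only the total current is given — find V from the equivalent resistance first.
1/R_eq = 1/470 + 1/14.2 ⇒ R_eq = 13.78 Ω
V = I_total × R_eq = 15.10 × 13.78 = 208.1 V
P_R2 = V² / R2 = (208.1)² / 14.2 = 3051 W

3050 W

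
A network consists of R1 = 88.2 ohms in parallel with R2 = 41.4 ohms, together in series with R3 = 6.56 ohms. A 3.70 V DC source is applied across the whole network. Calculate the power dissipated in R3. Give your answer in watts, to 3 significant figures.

Reduce the parallel combination to a single R_p; the circuit then becomes R_p in series with the remaining resistor.
R_p = (88.2×41.4)/(88.2+41.4) = 28.18 Ω
R_total = R_p + 6.56 = 28.18 + 6.56 = 34.73 Ω
I = V / R_total = 3.70 / 34.73 = 0.1065 A
All the supply current flows through R3; use P = I²R3.
P_R3 = (0.1065)² × 6.56 = 0.07443 W

0.0744 W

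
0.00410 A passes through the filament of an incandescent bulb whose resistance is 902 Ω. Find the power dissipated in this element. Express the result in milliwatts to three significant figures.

The current through and the resistance of the element are both given; use P = I²R.
P = (0.004100 A)² × 902 Ω = 0.01516 W

15.2 mW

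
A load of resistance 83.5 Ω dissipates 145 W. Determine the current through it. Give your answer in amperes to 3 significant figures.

1.32 A

Rearranging the power relation for the two known quantities gives I = √(P / R).
I = √(145 / 83.5) = 1.318 A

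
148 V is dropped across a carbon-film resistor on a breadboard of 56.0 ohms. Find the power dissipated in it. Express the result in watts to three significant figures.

391 W

We know the drop across the element and its resistance — P = V²/R, one step.
P = (148 V)² / 56.0 Ω = 391.1 W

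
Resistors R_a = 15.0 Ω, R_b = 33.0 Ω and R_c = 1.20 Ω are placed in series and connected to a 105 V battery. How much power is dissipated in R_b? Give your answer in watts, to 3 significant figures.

The current is common to all series resistors; compute it, then apply P = I²R for the target.
R_total = 15.0 + 33.0 + 1.20 = 49.20 Ω
I = V / R_total = 105 / 49.20 = 2.134 A
P_R_b = I² × R_b = (2.134)² × 33.0 = 150.3 W

150 W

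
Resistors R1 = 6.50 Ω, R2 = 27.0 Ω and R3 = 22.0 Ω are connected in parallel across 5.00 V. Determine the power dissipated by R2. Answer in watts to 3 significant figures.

R2 sits directly across the source, so P = V²/R with V = 5.00 V.
P_R2 = V² / R2 = (5.00)² / 27.0 Ω = 0.9259 W

0.926 W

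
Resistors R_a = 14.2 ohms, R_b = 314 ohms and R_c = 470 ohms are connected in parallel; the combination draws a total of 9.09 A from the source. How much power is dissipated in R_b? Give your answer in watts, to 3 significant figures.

The branches share the same voltage, but only the total current is given — find V from the equivalent resistance first.
1/R_eq = 1/14.2 + 1/314 + 1/470 ⇒ R_eq = 13.20 Ω
V = I_total × R_eq = 9.090 × 13.20 = 120.0 V
P_R_b = V² / R_b = (120.0)² / 314 = 45.88 W

45.9 W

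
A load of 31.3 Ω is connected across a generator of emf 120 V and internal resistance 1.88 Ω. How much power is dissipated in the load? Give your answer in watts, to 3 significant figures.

Find the circuit current first, then P = I²R for the load (series elements share I).
I = ε / (r + R) = 120 / (1.88 + 31.3) = 3.617 A
P_load = I² R = (3.617)² × 31.3 = 409.4 W

409 W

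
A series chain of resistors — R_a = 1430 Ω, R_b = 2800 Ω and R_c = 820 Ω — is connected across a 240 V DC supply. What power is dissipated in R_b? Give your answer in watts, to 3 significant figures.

In a series string the same current flows through every resistor — find that current, then P = I²R for the one we want.
R_total = 1430 + 2800 + 820 = 5050 Ω
I = V / R_total = 240 / 5050 = 0.04752 A
P_R_b = I² × R_b = (0.04752)² × 2800 = 6.324 W

6.32 W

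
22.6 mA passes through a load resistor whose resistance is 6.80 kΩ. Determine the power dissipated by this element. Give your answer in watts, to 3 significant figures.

3.47 W

Knowing I and R, the power is just I²R — no need to find V first.
P = (0.02260 A)² × 6800 Ω = 3.473 W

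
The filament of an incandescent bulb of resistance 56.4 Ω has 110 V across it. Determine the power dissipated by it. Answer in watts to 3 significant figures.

215 W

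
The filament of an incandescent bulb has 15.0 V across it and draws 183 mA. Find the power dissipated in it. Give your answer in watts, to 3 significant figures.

2.75 W

V and I are known directly — P = V I, no intermediate step needed.
P = 15.0 V × 0.1830 A = 2.745 W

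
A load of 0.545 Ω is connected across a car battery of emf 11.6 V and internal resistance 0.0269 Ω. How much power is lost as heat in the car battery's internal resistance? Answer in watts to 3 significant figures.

11.1 W

The internal resistance carries the same current as the load; P_int = I²r.
I = ε / (r + R) = 11.6 / (0.0269 + 0.545) = 20.28 A
P_int = I² r = (20.28)² × 0.0269 = 11.07 W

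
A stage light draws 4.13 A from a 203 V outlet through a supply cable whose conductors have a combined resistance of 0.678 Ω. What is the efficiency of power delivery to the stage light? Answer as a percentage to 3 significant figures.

98.6 %

The supply cable carries the full 4.13 A.
P_line = I² R_line = (4.130)² × 0.678 = 11.56 W
P_source = V I = 203 × 4.130 = 838.4 W; P_load = 826.8 W
η = P_load / P_source = 826.8 / 838.4 = 0.9862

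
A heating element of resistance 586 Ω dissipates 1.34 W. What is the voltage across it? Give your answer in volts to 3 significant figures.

28.0 V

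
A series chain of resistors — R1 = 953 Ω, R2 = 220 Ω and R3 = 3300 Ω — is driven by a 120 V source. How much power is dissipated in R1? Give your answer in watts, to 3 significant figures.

0.686 W

Since the resistors are in series they all carry the loop current I = V/R_total; the power in any one is I²R.
R_total = 953 + 220 + 3300 = 4473 Ω
I = V / R_total = 120 / 4473 = 0.02683 A
P_R1 = I² × R1 = (0.02683)² × 953 = 0.6859 W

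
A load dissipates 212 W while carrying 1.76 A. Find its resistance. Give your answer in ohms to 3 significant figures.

68.4 Ω

Inverting the appropriate power form: R = P / I².
R = 212 / (1.760)² = 68.44 Ω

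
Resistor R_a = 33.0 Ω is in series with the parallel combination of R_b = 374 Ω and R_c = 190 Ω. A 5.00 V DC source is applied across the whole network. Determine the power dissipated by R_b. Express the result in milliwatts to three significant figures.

First combine the parallel branches into one equivalent R_p, then R_a + R_p is a series pair.
R_p = (374×190)/(374+190) = 126.0 Ω
R_total = 33.0 + 126.0 = 159.0 Ω
I = V / R_total = 5.00 / 159.0 = 0.03145 A
Voltage across the parallel pair: V_p = I × R_p = 0.03145 × 126.0 = 3.962 V
R_b sees V_p directly, so P = V_p² / R_b.
P_R_b = (3.962)² / 374 = 0.04198 W

42.0 mW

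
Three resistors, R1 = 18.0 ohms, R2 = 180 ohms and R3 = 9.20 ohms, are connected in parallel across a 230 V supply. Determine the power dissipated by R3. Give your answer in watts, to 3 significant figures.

R3 sits directly across the source, so P = V²/R with V = 230 V.
P_R3 = V² / R3 = (230)² / 9.20 Ω = 5750 W

5750 W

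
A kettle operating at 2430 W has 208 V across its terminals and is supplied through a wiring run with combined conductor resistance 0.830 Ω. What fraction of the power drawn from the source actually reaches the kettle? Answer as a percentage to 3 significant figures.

I = P / V = 2430 / 208 = 11.68 A through the wiring run.
P_line = I² R_line = (11.68)² × 0.830 = 113.3 W
P_source = P_load + P_line = 2430 + 113.3 = 2543 W
η = P_load / P_source = 2430 / 2543 = 0.9555

95.5 %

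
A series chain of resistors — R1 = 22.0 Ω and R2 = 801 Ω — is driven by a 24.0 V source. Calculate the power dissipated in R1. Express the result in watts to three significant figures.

0.0187 W

In a series string the same current flows through every resistor — find that current, then P = I²R for the one we want.
R_total = 22.0 + 801 = 823.0 Ω
I = V / R_total = 24.0 / 823.0 = 0.02916 A
P_R1 = I² × R1 = (0.02916)² × 22.0 = 0.01871 W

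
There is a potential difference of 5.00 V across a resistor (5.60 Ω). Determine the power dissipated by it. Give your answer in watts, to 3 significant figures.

4.46 W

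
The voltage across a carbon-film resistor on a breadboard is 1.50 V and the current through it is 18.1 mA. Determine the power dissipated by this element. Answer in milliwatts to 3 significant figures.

Since both terminal voltage and current are stated, P = V I gives the power in one step.
P = 1.50 V × 0.01810 A = 0.02715 W

27.1 mW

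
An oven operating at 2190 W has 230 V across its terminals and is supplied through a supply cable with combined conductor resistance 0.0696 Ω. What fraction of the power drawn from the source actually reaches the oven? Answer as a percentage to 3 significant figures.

99.7 %

I = P / V = 2190 / 230 = 9.522 A through the supply cable.
P_line = I² R_line = (9.522)² × 0.0696 = 6.310 W
P_source = P_load + P_line = 2190 + 6.310 = 2196 W
η = P_load / P_source = 2190 / 2196 = 0.9971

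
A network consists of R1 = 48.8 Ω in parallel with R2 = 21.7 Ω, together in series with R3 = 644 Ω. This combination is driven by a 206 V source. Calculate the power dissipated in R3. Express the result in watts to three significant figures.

62.9 W

First find R_p for the parallel pair, then treat R_p + R3 as a series loop.
R_p = (48.8×21.7)/(48.8+21.7) = 15.02 Ω
R_total = R_p + 644 = 15.02 + 644 = 659.0 Ω
I = V / R_total = 206 / 659.0 = 0.3126 A
R3 carries the full series current, so P = I²R.
P_R3 = (0.3126)² × 644 = 62.92 W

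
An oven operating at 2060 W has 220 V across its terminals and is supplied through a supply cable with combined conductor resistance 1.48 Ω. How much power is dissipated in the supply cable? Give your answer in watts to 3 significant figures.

130 W

Only the current and the line resistance are needed for the I²R loss.
I = P / V = 2060 / 220 = 9.364 A through the supply cable.
P_line = I² R_line = (9.364)² × 1.48 = 129.8 W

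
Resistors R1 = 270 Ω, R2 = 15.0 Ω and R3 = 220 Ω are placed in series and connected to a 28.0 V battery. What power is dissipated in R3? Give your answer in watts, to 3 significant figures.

Every series element carries the same I. Get I from the total resistance, then P = I² × R3.
R_total = 270 + 15.0 + 220 = 505.0 Ω
I = V / R_total = 28.0 / 505.0 = 0.05545 A
P_R3 = I² × R3 = (0.05545)² × 220 = 0.6763 W

0.676 W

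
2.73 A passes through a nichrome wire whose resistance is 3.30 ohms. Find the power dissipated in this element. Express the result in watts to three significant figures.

24.6 W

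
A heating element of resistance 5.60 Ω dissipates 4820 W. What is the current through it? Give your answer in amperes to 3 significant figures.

29.3 A

The two known quantities fix the third via I = √(P / R).
I = √(4820 / 5.60) = 29.34 A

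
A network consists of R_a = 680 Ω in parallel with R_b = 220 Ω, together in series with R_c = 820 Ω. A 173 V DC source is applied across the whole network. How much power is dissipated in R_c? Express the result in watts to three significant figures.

25.2 W

Collapse the R_a‖R_b pair into one equivalent R_p; then R_p and R_c form a series string.
R_p = (680×220)/(680+220) = 166.2 Ω
R_total = R_p + 820 = 166.2 + 820 = 986.2 Ω
I = V / R_total = 173 / 986.2 = 0.1754 A
R_c is the series element, so its power is I²R.
P_R_c = (0.1754)² × 820 = 25.23 W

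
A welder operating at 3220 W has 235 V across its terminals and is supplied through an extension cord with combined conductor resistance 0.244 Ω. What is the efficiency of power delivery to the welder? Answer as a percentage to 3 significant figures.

I = P / V = 3220 / 235 = 13.70 A through the extension cord.
P_line = I² R_line = (13.70)² × 0.244 = 45.81 W
P_source = P_load + P_line = 3220 + 45.81 = 3266 W
η = P_load / P_source = 3220 / 3266 = 0.9860

98.6 %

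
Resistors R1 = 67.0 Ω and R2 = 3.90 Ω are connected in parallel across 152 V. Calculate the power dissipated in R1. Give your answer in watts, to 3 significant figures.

R1 sits directly across the source, so P = V²/R with V = 152 V.
P_R1 = V² / R1 = (152)² / 67.0 Ω = 344.8 W

345 W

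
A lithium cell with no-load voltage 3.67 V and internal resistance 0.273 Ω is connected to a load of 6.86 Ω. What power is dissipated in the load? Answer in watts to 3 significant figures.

With r and R in series, I = ε/(r+R); the load dissipates I²R.
I = ε / (r + R) = 3.67 / (0.273 + 6.86) = 0.5145 A
P_load = I² R = (0.5145)² × 6.86 = 1.816 W

1.82 W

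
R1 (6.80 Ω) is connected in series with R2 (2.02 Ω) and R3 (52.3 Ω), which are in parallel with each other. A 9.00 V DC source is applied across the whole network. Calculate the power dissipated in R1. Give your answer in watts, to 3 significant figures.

7.20 W

Replace R2 and R3 with their parallel equivalent so the circuit becomes R1 in series with R_p.
R_p = (2.02×52.3)/(2.02+52.3) = 1.945 Ω
R_total = 6.80 + 1.945 = 8.745 Ω
I = V / R_total = 9.00 / 8.745 = 1.029 A
R1 carries the full series current, so P = I²R.
P_R1 = (1.029)² × 6.80 = 7.203 W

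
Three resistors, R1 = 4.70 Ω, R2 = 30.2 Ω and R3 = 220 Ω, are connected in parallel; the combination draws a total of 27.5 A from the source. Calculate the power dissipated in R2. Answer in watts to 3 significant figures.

Only the total current is stated, so first find the parallel equivalent to get the voltage across the combination.
1/R_eq = 1/4.70 + 1/30.2 + 1/220 ⇒ R_eq = 3.993 Ω
V = I_total × R_eq = 27.50 × 3.993 = 109.8 V
P_R2 = V² / R2 = (109.8)² / 30.2 = 399.3 W

399 W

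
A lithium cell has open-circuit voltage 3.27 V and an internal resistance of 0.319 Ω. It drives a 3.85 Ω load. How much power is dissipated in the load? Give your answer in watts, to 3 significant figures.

2.37 W

With r and R in series, I = ε/(r+R); the load dissipates I²R.
I = ε / (r + R) = 3.27 / (0.319 + 3.85) = 0.7844 A
P_load = I² R = (0.7844)² × 3.85 = 2.369 W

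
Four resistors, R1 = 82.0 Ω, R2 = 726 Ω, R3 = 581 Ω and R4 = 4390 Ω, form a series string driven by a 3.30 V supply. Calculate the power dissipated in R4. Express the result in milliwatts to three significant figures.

In a series string the same current flows through every resistor — find that current, then P = I²R for the one we want.
R_total = 82.0 + 726 + 581 + 4390 = 5779 Ω
I = V / R_total = 3.30 / 5779 = 0.0005710 A
P_R4 = I² × R4 = (0.0005710)² × 4390 = 0.001431 W

1.43 mW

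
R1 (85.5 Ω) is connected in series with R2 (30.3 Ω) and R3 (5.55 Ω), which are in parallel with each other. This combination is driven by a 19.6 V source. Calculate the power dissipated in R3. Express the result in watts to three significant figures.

Replace R2 and R3 with their parallel equivalent so the circuit becomes R1 in series with R_p.
R_p = (30.3×5.55)/(30.3+5.55) = 4.691 Ω
R_total = 85.5 + 4.691 = 90.19 Ω
I = V / R_total = 19.6 / 90.19 = 0.2173 A
Voltage across the parallel pair: V_p = I × R_p = 0.2173 × 4.691 = 1.019 V
With V_p across R3, its power is V_p²/R3.
P_R3 = (1.019)² / 5.55 = 0.1872 W

0.187 W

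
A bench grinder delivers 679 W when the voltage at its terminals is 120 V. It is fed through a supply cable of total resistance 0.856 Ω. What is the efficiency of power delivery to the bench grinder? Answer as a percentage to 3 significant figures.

96.1 %

I = P / V = 679 / 120 = 5.658 A through the supply cable.
P_line = I² R_line = (5.658)² × 0.856 = 27.41 W
P_source = P_load + P_line = 679.0 + 27.41 = 706.4 W
η = P_load / P_source = 679.0 / 706.4 = 0.9612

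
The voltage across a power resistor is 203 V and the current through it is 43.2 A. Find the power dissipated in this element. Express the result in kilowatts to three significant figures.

Both the voltage across and the current through the element are known, so P = V I applies directly.
P = 203 V × 43.20 A = 8770 W

8.77 kW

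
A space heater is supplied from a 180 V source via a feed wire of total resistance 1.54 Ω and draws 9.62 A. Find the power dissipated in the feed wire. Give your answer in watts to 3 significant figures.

Line loss is just I²R for the cable — we know both I and R_line directly.
The feed wire carries the full 9.62 A.
P_line = I² R_line = (9.620)² × 1.54 = 142.5 W

143 W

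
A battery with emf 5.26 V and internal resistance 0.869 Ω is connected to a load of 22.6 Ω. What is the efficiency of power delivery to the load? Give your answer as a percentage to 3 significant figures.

96.3 %

η = P_load/(P_load+P_int) = I²R/(I²R+I²r) = R/(R+r) — the I² cancels for series elements.
η = R / (R + r) = 22.6 / (22.6 + 0.869) = 0.9630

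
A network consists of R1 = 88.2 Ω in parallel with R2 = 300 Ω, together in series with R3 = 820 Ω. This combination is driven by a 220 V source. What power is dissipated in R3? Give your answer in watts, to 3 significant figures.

Collapse the R1‖R2 pair into one equivalent R_p; then R_p and R3 form a series string.
R_p = (88.2×300)/(88.2+300) = 68.16 Ω
R_total = R_p + 820 = 68.16 + 820 = 888.2 Ω
I = V / R_total = 220 / 888.2 = 0.2477 A
All the supply current flows through R3; use P = I²R3.
P_R3 = (0.2477)² × 820 = 50.31 W

50.3 W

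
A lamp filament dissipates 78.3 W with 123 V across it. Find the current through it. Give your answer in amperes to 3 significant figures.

0.637 A

Rearranging the power relation for the two known quantities gives I = P / V.
I = 78.3 / 123 = 0.6366 A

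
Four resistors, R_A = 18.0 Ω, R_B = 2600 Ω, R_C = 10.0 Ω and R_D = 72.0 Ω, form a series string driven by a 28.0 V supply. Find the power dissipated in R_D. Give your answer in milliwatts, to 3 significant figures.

In a series string the same current flows through every resistor — find that current, then P = I²R for the one we want.
R_total = 18.0 + 2600 + 10.0 + 72.0 = 2700 Ω
I = V / R_total = 28.0 / 2700 = 0.01037 A
P_R_D = I² × R_D = (0.01037)² × 72.0 = 0.007743 W

7.74 mW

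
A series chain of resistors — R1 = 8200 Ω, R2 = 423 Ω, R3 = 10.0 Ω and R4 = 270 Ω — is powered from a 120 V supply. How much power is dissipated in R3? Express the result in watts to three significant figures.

0.00182 W

In a series string the same current flows through every resistor — find that current, then P = I²R for the one we want.
R_total = 8200 + 423 + 10.0 + 270 = 8903 Ω
I = V / R_total = 120 / 8903 = 0.01348 A
P_R3 = I² × R3 = (0.01348)² × 10.0 = 0.001817 W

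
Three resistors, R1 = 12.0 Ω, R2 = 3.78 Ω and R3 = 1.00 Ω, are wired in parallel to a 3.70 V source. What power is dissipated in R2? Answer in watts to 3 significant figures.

Each parallel branch sees the full supply voltage, so P = V²/R applies directly to the target branch.
P_R2 = V² / R2 = (3.70)² / 3.78 Ω = 3.622 W

3.62 W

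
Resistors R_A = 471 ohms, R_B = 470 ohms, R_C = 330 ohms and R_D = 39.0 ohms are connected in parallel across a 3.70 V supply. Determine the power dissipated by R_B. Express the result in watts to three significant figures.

Each parallel branch sees the full supply voltage, so P = V²/R applies directly to the target branch.
P_R_B = V² / R_B = (3.70)² / 470 Ω = 0.02913 W

0.0291 W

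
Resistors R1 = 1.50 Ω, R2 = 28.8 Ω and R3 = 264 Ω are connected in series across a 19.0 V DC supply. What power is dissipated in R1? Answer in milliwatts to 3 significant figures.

6.25 mW

Since the resistors are in series they all carry the loop current I = V/R_total; the power in any one is I²R.
R_total = 1.50 + 28.8 + 264 = 294.3 Ω
I = V / R_total = 19.0 / 294.3 = 0.06456 A
P_R1 = I² × R1 = (0.06456)² × 1.50 = 0.006252 W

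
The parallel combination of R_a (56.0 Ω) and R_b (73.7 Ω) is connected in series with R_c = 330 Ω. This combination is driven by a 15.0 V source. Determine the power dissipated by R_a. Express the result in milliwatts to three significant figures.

Reduce the parallel combination to a single R_p; the circuit then becomes R_p in series with the remaining resistor.
R_p = (56.0×73.7)/(56.0+73.7) = 31.82 Ω
R_total = R_p + 330 = 31.82 + 330 = 361.8 Ω
I = V / R_total = 15.0 / 361.8 = 0.04146 A
Voltage across the parallel pair: V_p = I × R_p = 0.04146 × 31.82 = 1.319 V
Use P = V²/R for R_a with V = V_p.
P_R_a = (1.319)² / 56.0 = 0.03108 W

31.1 mW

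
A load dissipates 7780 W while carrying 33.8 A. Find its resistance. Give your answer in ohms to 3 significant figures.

6.81 Ω

Inverting the appropriate power form: R = P / I².
R = 7780 / (33.80)² = 6.810 Ω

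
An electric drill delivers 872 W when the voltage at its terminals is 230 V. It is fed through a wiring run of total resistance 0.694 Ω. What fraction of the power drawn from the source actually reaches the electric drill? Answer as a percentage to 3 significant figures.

98.9 %

I = P / V = 872 / 230 = 3.791 A through the wiring run.
P_line = I² R_line = (3.791)² × 0.694 = 9.976 W
P_source = P_load + P_line = 872.0 + 9.976 = 882.0 W
η = P_load / P_source = 872.0 / 882.0 = 0.9887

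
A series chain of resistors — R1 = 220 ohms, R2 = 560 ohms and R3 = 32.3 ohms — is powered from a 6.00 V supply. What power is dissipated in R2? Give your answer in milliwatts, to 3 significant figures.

In a series string the same current flows through every resistor — find that current, then P = I²R for the one we want.
R_total = 220 + 560 + 32.3 = 812.3 Ω
I = V / R_total = 6.00 / 812.3 = 0.007386 A
P_R2 = I² × R2 = (0.007386)² × 560 = 0.03055 W

30.6 mW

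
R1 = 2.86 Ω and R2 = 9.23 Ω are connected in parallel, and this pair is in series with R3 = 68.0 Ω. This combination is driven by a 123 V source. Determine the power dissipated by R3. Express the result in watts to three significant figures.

Combine R1 and R2 into their parallel equivalent first, reducing the network to two series resistors.
R_p = (2.86×9.23)/(2.86+9.23) = 2.183 Ω
R_total = R_p + 68.0 = 2.183 + 68.0 = 70.18 Ω
I = V / R_total = 123 / 70.18 = 1.753 A
All the supply current flows through R3; use P = I²R3.
P_R3 = (1.753)² × 68.0 = 208.9 W

209 W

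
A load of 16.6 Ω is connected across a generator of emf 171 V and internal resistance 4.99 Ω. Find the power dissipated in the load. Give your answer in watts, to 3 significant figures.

1040 W

Find the circuit current first, then P = I²R for the load (series elements share I).
I = ε / (r + R) = 171 / (4.99 + 16.6) = 7.920 A
P_load = I² R = (7.920)² × 16.6 = 1041 W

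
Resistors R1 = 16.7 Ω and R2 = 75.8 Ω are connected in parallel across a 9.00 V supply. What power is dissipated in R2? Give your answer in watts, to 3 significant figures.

Every branch has 9.00 V across it, so for R2 the power is simply V²/R.
P_R2 = V² / R2 = (9.00)² / 75.8 Ω = 1.069 W

1.07 W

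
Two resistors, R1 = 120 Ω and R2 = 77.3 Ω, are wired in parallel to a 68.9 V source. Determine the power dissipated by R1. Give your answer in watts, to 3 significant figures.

39.6 W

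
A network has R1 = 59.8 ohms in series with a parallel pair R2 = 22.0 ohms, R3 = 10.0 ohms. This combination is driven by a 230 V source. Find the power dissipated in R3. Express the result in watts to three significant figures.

First combine the parallel branches into one equivalent R_p, then R1 + R_p is a series pair.
R_p = (22.0×10.0)/(22.0+10.0) = 6.875 Ω
R_total = 59.8 + 6.875 = 66.67 Ω
I = V / R_total = 230 / 66.67 = 3.450 A
Voltage across the parallel pair: V_p = I × R_p = 3.450 × 6.875 = 23.72 V
R3 sees V_p directly, so P = V_p² / R3.
P_R3 = (23.72)² / 10.0 = 56.24 W

56.2 W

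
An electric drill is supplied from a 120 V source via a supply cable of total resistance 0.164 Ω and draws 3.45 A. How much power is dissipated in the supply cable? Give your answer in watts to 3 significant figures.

Only the current and the line resistance are needed for the I²R loss.
The supply cable carries the full 3.45 A.
P_line = I² R_line = (3.450)² × 0.164 = 1.952 W

1.95 W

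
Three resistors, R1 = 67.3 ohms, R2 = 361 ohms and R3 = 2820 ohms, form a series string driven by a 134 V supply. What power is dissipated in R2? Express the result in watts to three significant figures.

Every series element carries the same I. Get I from the total resistance, then P = I² × R2.
R_total = 67.3 + 361 + 2820 = 3248 Ω
I = V / R_total = 134 / 3248 = 0.04125 A
P_R2 = I² × R2 = (0.04125)² × 361 = 0.6143 W

0.614 W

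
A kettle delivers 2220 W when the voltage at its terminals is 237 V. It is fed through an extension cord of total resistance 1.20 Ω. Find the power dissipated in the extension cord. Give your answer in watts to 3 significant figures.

105 W

Line loss is just I²R for the cable — we know both I and R_line directly.
I = P / V = 2220 / 237 = 9.367 A through the extension cord.
P_line = I² R_line = (9.367)² × 1.20 = 105.3 W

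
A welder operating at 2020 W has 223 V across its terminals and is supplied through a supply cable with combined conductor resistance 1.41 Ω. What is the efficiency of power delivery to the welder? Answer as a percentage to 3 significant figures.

I = P / V = 2020 / 223 = 9.058 A through the supply cable.
P_line = I² R_line = (9.058)² × 1.41 = 115.7 W
P_source = P_load + P_line = 2020 + 115.7 = 2136 W
η = P_load / P_source = 2020 / 2136 = 0.9458

94.6 %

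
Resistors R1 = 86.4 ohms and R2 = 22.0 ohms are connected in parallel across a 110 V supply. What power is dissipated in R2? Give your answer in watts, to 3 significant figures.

550 W

Each parallel branch sees the full supply voltage, so P = V²/R applies directly to the target branch.
P_R2 = V² / R2 = (110)² / 22.0 Ω = 550.0 W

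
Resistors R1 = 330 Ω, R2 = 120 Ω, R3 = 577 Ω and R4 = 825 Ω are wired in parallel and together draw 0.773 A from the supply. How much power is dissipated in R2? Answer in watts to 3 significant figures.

Only the total current is stated, so first find the parallel equivalent to get the voltage across the combination.
1/R_eq = 1/330 + 1/120 + 1/577 + 1/825 ⇒ R_eq = 69.89 Ω
V = I_total × R_eq = 0.7730 × 69.89 = 54.02 V
P_R2 = V² / R2 = (54.02)² / 120 = 24.32 W

24.3 W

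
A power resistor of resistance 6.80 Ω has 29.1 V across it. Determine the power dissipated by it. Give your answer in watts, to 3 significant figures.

V and R are stated; P = V²/R avoids computing the current.
P = (29.1 V)² / 6.80 Ω = 124.5 W

125 W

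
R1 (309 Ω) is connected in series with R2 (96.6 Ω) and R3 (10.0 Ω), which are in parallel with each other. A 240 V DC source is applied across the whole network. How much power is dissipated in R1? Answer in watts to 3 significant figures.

176 W

Replace R2 and R3 with their parallel equivalent so the circuit becomes R1 in series with R_p.
R_p = (96.6×10.0)/(96.6+10.0) = 9.062 Ω
R_total = 309 + 9.062 = 318.1 Ω
I = V / R_total = 240 / 318.1 = 0.7546 A
All the current flows through R1; use P = I²R.
P_R1 = (0.7546)² × 309 = 175.9 W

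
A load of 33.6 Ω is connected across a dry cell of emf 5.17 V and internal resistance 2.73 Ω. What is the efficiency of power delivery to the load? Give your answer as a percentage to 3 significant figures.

The source delivers εI, of which I²R reaches the load and I²r is lost; since I is common, η = R/(R+r).
η = R / (R + r) = 33.6 / (33.6 + 2.73) = 0.9249

92.5 %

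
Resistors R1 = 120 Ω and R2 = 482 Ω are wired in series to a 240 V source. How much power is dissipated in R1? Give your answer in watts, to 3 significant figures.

19.1 W

Every series element carries the same I. Get I from the total resistance, then P = I² × R1.
R_total = 120 + 482 = 602.0 Ω
I = V / R_total = 240 / 602.0 = 0.3987 A
P_R1 = I² × R1 = (0.3987)² × 120 = 19.07 W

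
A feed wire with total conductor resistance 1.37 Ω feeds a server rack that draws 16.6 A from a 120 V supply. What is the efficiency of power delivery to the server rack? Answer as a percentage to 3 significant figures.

The feed wire carries the full 16.6 A.
P_line = I² R_line = (16.60)² × 1.37 = 377.5 W
P_source = V I = 120 × 16.60 = 1992 W; P_load = 1614 W
η = P_load / P_source = 1614 / 1992 = 0.8105

81.0 %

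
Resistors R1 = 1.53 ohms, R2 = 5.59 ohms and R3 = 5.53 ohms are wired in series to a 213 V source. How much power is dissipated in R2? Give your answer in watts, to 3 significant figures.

The current is common to all series resistors; compute it, then apply P = I²R for the target.
R_total = 1.53 + 5.59 + 5.53 = 12.65 Ω
I = V / R_total = 213 / 12.65 = 16.84 A
P_R2 = I² × R2 = (16.84)² × 5.59 = 1585 W

1580 W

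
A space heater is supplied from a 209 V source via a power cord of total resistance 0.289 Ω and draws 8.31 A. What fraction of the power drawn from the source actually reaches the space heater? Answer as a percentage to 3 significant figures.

98.9 %

The power cord carries the full 8.31 A.
P_line = I² R_line = (8.310)² × 0.289 = 19.96 W
P_source = V I = 209 × 8.310 = 1737 W; P_load = 1717 W
η = P_load / P_source = 1717 / 1737 = 0.9885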